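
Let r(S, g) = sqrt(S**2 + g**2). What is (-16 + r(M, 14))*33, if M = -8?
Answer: -528 + 66*sqrt(65) ≈ 4.1090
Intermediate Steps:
(-16 + r(M, 14))*33 = (-16 + sqrt((-8)**2 + 14**2))*33 = (-16 + sqrt(64 + 196))*33 = (-16 + sqrt(260))*33 = (-16 + 2*sqrt(65))*33 = -528 + 66*sqrt(65)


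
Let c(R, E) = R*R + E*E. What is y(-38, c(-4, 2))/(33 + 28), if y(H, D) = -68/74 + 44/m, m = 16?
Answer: 271/9028 ≈ 0.030018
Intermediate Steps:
c(R, E) = E² + R² (c(R, E) = R² + E² = E² + R²)
y(H, D) = 271/148 (y(H, D) = -68/74 + 44/16 = -68*1/74 + 44*(1/16) = -34/37 + 11/4 = 271/148)
y(-38, c(-4, 2))/(33 + 28) = 271/(148*(33 + 28)) = (271/148)/61 = (271/148)*(1/61) = 271/9028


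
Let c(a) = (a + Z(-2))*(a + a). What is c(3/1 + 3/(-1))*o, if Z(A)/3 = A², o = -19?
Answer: 0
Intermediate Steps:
Z(A) = 3*A²
c(a) = 2*a*(12 + a) (c(a) = (a + 3*(-2)²)*(a + a) = (a + 3*4)*(2*a) = (a + 12)*(2*a) = (12 + a)*(2*a) = 2*a*(12 + a))
c(3/1 + 3/(-1))*o = (2*(3/1 + 3/(-1))*(12 + (3/1 + 3/(-1))))*(-19) = (2*(3*1 + 3*(-1))*(12 + (3*1 + 3*(-1))))*(-19) = (2*(3 - 3)*(12 + (3 - 3)))*(-19) = (2*0*(12 + 0))*(-19) = (2*0*12)*(-19) = 0*(-19) = 0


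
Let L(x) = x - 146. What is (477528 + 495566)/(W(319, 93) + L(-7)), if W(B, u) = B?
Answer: 486547/83 ≈ 5862.0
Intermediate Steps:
L(x) = -146 + x
(477528 + 495566)/(W(319, 93) + L(-7)) = (477528 + 495566)/(319 + (-146 - 7)) = 973094/(319 - 153) = 973094/166 = 973094*(1/166) = 486547/83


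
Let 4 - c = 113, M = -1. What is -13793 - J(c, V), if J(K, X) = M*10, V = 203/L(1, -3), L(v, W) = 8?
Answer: -13783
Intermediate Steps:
c = -109 (c = 4 - 1*113 = 4 - 113 = -109)
V = 203/8 ≈ 25.375
J(K, X) = -10 (J(K, X) = -1*10 = -10)
-13793 - J(c, V) = -13793 - 1*(-10) = -13793 + 10 = -13783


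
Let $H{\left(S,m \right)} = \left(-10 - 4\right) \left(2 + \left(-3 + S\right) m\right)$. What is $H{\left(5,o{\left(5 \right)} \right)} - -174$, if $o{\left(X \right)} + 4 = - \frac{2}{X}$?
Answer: $\frac{1346}{5} \approx 269.2$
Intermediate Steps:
$o{\left(X \right)} = -4 - \frac{2}{X}$
$H{\left(S,m \right)} = -28 - 14 m \left(-3 + S\right)$ ($H{\left(S,m \right)} = - 14 \left(2 + m \left(-3 + S\right)\right) = -28 - 14 m \left(-3 + S\right)$)
$H{\left(5,o{\left(5 \right)} \right)} - -174 = \left(-28 + 42 \left(-4 - \frac{2}{5}\right) - 70 \left(-4 - \frac{2}{5}\right)\right) - -174 = \left(-28 + 42 \left(-4 - \frac{2}{5}\right) - 70 \left(-4 - \frac{2}{5}\right)\right) + 174 = \left(-28 + 42 \left(- \frac{22}{5}\right) - 70 \left(- \frac{22}{5}\right)\right) + 174 = \left(-28 - \frac{924}{5} + 308\right) + 174 = \frac{476}{5} + 174 = \frac{1346}{5}$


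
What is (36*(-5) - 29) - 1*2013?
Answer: -2222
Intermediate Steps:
(36*(-5) - 29) - 1*2013 = (-180 - 29) - 2013 = -209 - 2013 = -2222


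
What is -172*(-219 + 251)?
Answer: -5504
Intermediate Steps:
-172*(-219 + 251) = -172*32 = -5504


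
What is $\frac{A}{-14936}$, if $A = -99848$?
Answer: $\frac{12481}{1867} \approx 6.6851$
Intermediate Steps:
$\frac{A}{-14936} = - \frac{99848}{-14936} = \left(-99848\right) \left(- \frac{1}{14936}\right) = \frac{12481}{1867}$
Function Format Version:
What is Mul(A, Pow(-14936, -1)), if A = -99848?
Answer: Rational(12481, 1867) ≈ 6.6851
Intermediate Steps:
Mul(A, Pow(-14936, -1)) = Mul(-99848, Pow(-14936, -1)) = Mul(-99848, Rational(-1, 14936)) = Rational(12481, 1867)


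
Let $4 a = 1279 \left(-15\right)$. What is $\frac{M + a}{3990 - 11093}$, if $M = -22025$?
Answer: $\frac{107285}{28412} \approx 3.776$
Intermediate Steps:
$a = - \frac{19185}{4}$ ($a = \frac{1279 \left(-15\right)}{4} = \frac{1}{4} \left(-19185\right) = - \frac{19185}{4} \approx -4796.3$)
$\frac{M + a}{3990 - 11093} = \frac{-22025 - \frac{19185}{4}}{3990 - 11093} = - \frac{107285}{4 \left(-7103\right)} = \left(- \frac{107285}{4}\right) \left(- \frac{1}{7103}\right) = \frac{107285}{28412}$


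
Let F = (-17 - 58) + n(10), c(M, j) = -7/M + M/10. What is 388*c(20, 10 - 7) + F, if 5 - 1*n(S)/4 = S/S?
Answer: 2906/5 ≈ 581.20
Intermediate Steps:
n(S) = 16 (n(S) = 20 - 4*S/S = 20 - 4*1 = 20 - 4 = 16)
c(M, j) = -7/M + M/10 (c(M, j) = -7/M + M*(⅒) = -7/M + M/10)
F = -59 (F = (-17 - 58) + 16 = -75 + 16 = -59)
388*c(20, 10 - 7) + F = 388*(-7/20 + (⅒)*20) - 59 = 388*(-7*1/20 + 2) - 59 = 388*(-7/20 + 2) - 59 = 388*(33/20) - 59 = 3201/5 - 59 = 2906/5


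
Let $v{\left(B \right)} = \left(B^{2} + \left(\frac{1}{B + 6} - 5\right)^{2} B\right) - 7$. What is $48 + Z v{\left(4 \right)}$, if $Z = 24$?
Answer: $\frac{64224}{25} \approx 2569.0$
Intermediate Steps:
$v{\left(B \right)} = -7 + B^{2} + B \left(-5 + \frac{1}{6 + B}\right)^{2}$ ($v{\left(B \right)} = \left(B^{2} + \left(\frac{1}{6 + B} - 5\right)^{2} B\right) - 7 = \left(B^{2} + \left(-5 + \frac{1}{6 + B}\right)^{2} B\right) - 7 = \left(B^{2} + B \left(-5 + \frac{1}{6 + B}\right)^{2}\right) - 7 = -7 + B^{2} + B \left(-5 + \frac{1}{6 + B}\right)^{2}$)
$48 + Z v{\left(4 \right)} = 48 + 24 \left(-7 + 4^{2} + \frac{4 \left(29 + 5 \cdot 4\right)^{2}}{\left(6 + 4\right)^{2}}\right) = 48 + 24 \left(-7 + 16 + \frac{4 \left(29 + 20\right)^{2}}{100}\right) = 48 + 24 \left(-7 + 16 + 4 \cdot \frac{1}{100} \cdot 49^{2}\right) = 48 + 24 \left(-7 + 16 + 4 \cdot \frac{1}{100} \cdot 2401\right) = 48 + 24 \left(-7 + 16 + \frac{2401}{25}\right) = 48 + 24 \cdot \frac{2626}{25} = 48 + \frac{63024}{25} = \frac{64224}{25}$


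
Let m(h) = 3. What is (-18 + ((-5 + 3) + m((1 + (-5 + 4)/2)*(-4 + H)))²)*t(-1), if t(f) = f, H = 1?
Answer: 17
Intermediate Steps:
(-18 + ((-5 + 3) + m((1 + (-5 + 4)/2)*(-4 + H)))²)*t(-1) = (-18 + ((-5 + 3) + 3)²)*(-1) = (-18 + (-2 + 3)²)*(-1) = (-18 + 1²)*(-1) = (-18 + 1)*(-1) = -17*(-1) = 17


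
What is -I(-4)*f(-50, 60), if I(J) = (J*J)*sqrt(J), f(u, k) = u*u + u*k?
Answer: 16000*I ≈ 16000.0*I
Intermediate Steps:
f(u, k) = u**2 + k*u
I(J) = J**(5/2) (I(J) = J**2*sqrt(J) = J**(5/2))
-I(-4)*f(-50, 60) = -(-4)**(5/2)*(-50*(60 - 50)) = -32*I*(-50*10) = -32*I*(-500) = -(-16000)*I = 16000*I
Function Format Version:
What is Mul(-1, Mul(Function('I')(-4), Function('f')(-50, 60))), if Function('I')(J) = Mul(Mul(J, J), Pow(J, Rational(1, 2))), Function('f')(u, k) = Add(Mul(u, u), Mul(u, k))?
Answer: Mul(16000, I) ≈ Mul(16000., I)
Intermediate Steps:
Function('f')(u, k) = Add(Pow(u, 2), Mul(k, u))
Function('I')(J) = Pow(J, Rational(5, 2)) (Function('I')(J) = Mul(Pow(J, 2), Pow(J, Rational(1, 2))) = Pow(J, Rational(5, 2)))
Mul(-1, Mul(Function('I')(-4), Function('f')(-50, 60))) = Mul(-1, Mul(Pow(-4, Rational(5, 2)), Mul(-50, Add(60, -50)))) = Mul(-1, Mul(Mul(32, I), Mul(-50, 10))) = Mul(-1, Mul(Mul(32, I), -500)) = Mul(-1, Mul(-16000, I)) = Mul(16000, I)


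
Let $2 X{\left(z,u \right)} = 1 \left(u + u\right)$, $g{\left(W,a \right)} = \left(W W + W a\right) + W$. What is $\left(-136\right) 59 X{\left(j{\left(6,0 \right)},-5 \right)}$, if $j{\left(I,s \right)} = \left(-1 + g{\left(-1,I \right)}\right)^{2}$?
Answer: $40120$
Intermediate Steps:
$g{\left(W,a \right)} = W + W^{2} + W a$ ($g{\left(W,a \right)} = \left(W^{2} + W a\right) + W = W + W^{2} + W a$)
$j{\left(I,s \right)} = \left(-1 - I\right)^{2}$ ($j{\left(I,s \right)} = \left(-1 - \left(1 - 1 + I\right)\right)^{2} = \left(-1 - I\right)^{2}$)
$X{\left(z,u \right)} = u$ ($X{\left(z,u \right)} = \frac{1 \left(u + u\right)}{2} = \frac{1 \cdot 2 u}{2} = \frac{2 u}{2} = u$)
$\left(-136\right) 59 X{\left(j{\left(6,0 \right)},-5 \right)} = \left(-136\right) 59 \left(-5\right) = \left(-8024\right) \left(-5\right) = 40120$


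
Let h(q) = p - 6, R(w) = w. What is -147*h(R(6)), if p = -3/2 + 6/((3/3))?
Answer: 441/2 ≈ 220.50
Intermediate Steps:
p = 9/2 (p = -3*½ + 6/((3*(⅓))) = -3/2 + 6/1 = -3/2 + 6*1 = -3/2 + 6 = 9/2 ≈ 4.5000)
h(q) = -3/2 (h(q) = 9/2 - 6 = -3/2)
-147*h(R(6)) = -147*(-3/2) = 441/2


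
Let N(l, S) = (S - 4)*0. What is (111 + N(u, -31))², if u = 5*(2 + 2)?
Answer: 12321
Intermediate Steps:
u = 20 (u = 5*4 = 20)
N(l, S) = 0 (N(l, S) = (-4 + S)*0 = 0)
(111 + N(u, -31))² = (111 + 0)² = 111² = 12321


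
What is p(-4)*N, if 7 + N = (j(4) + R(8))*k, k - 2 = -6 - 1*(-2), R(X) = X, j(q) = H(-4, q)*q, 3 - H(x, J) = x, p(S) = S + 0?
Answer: 316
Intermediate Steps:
p(S) = S
H(x, J) = 3 - x
j(q) = 7*q (j(q) = (3 - 1*(-4))*q = (3 + 4)*q = 7*q)
k = -2 (k = 2 + (-6 - 1*(-2)) = 2 + (-6 + 2) = 2 - 4 = -2)
N = -79 (N = -7 + (7*4 + 8)*(-2) = -7 + (28 + 8)*(-2) = -7 + 36*(-2) = -7 - 72 = -79)
p(-4)*N = -4*(-79) = 316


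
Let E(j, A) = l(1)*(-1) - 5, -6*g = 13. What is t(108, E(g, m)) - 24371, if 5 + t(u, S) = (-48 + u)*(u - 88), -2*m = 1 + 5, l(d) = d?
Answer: -23176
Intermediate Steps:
g = -13/6 (g = -⅙*13 = -13/6 ≈ -2.1667)
m = -3 (m = -(1 + 5)/2 = -½*6 = -3)
E(j, A) = -6 (E(j, A) = 1*(-1) - 5 = -1 - 5 = -6)
t(u, S) = -5 + (-88 + u)*(-48 + u) (t(u, S) = -5 + (-48 + u)*(u - 88) = -5 + (-48 + u)*(-88 + u) = -5 + (-88 + u)*(-48 + u))
t(108, E(g, m)) - 24371 = (4219 + 108² - 136*108) - 24371 = (4219 + 11664 - 14688) - 24371 = 1195 - 24371 = -23176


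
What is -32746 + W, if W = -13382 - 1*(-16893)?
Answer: -29235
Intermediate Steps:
W = 3511 (W = -13382 + 16893 = 3511)
-32746 + W = -32746 + 3511 = -29235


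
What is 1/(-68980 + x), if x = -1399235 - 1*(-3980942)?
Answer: 1/2512727 ≈ 3.9797e-7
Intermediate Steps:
x = 2581707 (x = -1399235 + 3980942 = 2581707)
1/(-68980 + x) = 1/(-68980 + 2581707) = 1/2512727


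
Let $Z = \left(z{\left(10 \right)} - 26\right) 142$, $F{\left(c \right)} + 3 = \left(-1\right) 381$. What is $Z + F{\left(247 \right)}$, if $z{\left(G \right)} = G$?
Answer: $-2656$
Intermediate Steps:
$F{\left(c \right)} = -384$ ($F{\left(c \right)} = -3 - 381 = -384$)
$Z = -2272$ ($Z = \left(10 - 26\right) 142 = \left(-16\right) 142 = -2272$)
$Z + F{\left(247 \right)} = -2272 - 384 = -2656$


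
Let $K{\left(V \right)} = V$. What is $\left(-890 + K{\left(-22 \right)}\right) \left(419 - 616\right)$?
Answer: $179664$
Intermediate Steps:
$\left(-890 + K{\left(-22 \right)}\right) \left(419 - 616\right) = \left(-890 - 22\right) \left(419 - 616\right) = - 912 \left(419 - 616\right) = \left(-912\right) \left(-197\right) = 179664$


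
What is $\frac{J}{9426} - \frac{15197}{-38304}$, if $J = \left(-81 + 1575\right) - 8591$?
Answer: $- \frac{3061823}{8596512} \approx -0.35617$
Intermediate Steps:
$J = -7097$ ($J = 1494 - 8591 = -7097$)
$\frac{J}{9426} - \frac{15197}{-38304} = - \frac{7097}{9426} - \frac{15197}{-38304} = \left(-7097\right) \frac{1}{9426} - - \frac{2171}{5472} = - \frac{7097}{9426} + \frac{2171}{5472} = - \frac{3061823}{8596512}$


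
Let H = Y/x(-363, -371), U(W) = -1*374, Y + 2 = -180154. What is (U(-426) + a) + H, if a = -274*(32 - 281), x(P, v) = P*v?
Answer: 3045884080/44891 ≈ 67851.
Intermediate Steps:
Y = -180156 (Y = -2 - 180154 = -180156)
U(W) = -374
a = 68226 (a = -274*(-249) = 68226)
H = -60052/44891 (H = -180156/((-363*(-371))) = -180156/134673 = -180156*1/134673 = -60052/44891 ≈ -1.3377)
(U(-426) + a) + H = (-374 + 68226) - 60052/44891 = 67852 - 60052/44891 = 3045884080/44891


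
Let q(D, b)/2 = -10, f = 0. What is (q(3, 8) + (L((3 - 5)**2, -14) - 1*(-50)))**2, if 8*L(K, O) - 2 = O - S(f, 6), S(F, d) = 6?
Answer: 12321/16 ≈ 770.06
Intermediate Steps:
q(D, b) = -20 (q(D, b) = 2*(-10) = -20)
L(K, O) = -1/2 + O/8 (L(K, O) = 1/4 + (O - 1*6)/8 = 1/4 + (O - 6)/8 = 1/4 + (-6 + O)/8 = 1/4 + (-3/4 + O/8) = -1/2 + O/8)
(q(3, 8) + (L((3 - 5)**2, -14) - 1*(-50)))**2 = (-20 + ((-1/2 + (1/8)*(-14)) - 1*(-50)))**2 = (-20 + ((-1/2 - 7/4) + 50))**2 = (-20 + (-9/4 + 50))**2 = (-20 + 191/4)**2 = (111/4)**2 = 12321/16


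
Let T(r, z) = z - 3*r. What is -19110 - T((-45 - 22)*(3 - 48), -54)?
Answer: -10011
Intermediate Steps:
T(r, z) = z - 3*r
-19110 - T((-45 - 22)*(3 - 48), -54) = -19110 - (-54 - 3*(-45 - 22)*(3 - 48)) = -19110 - (-54 - (-201)*(-45)) = -19110 - (-54 - 3*3015) = -19110 - (-54 - 9045) = -19110 - 1*(-9099) = -19110 + 9099 = -10011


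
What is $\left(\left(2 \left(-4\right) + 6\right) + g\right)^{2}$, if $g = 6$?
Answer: $16$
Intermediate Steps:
$\left(\left(2 \left(-4\right) + 6\right) + g\right)^{2} = \left(\left(2 \left(-4\right) + 6\right) + 6\right)^{2} = \left(\left(-8 + 6\right) + 6\right)^{2} = \left(-2 + 6\right)^{2} = 4^{2} = 16$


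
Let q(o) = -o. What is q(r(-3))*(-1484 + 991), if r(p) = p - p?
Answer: 0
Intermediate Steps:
r(p) = 0
q(r(-3))*(-1484 + 991) = (-1*0)*(-1484 + 991) = 0*(-493) = 0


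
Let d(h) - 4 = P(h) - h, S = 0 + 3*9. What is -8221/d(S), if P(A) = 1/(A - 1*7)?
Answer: 164420/459 ≈ 358.21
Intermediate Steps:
P(A) = 1/(-7 + A) (P(A) = 1/(A - 7) = 1/(-7 + A))
S = 27 (S = 0 + 27 = 27)
d(h) = 4 + 1/(-7 + h) - h (d(h) = 4 + (1/(-7 + h) - h) = 4 + 1/(-7 + h) - h)
-8221/d(S) = -8221*(-7 + 27)/(1 + (-7 + 27)*(4 - 1*27)) = -8221*20/(1 + 20*(4 - 27)) = -8221*20/(1 + 20*(-23)) = -8221*20/(1 - 460) = -8221/((1/20)*(-459)) = -8221/(-459/20) = -8221*(-20/459) = 164420/459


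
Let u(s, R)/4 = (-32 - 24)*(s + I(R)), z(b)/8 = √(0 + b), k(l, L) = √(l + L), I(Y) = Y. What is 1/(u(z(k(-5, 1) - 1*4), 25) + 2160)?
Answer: -1/(3440 + 1792*√2*√(-2 + I)) ≈ -0.00013393 + 0.00011459*I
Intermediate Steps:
k(l, L) = √(L + l)
z(b) = 8*√b (z(b) = 8*√(0 + b) = 8*√b)
u(s, R) = -224*R - 224*s (u(s, R) = 4*((-32 - 24)*(s + R)) = 4*(-56*(R + s)) = 4*(-56*R - 56*s) = -224*R - 224*s)
1/(u(z(k(-5, 1) - 1*4), 25) + 2160) = 1/((-224*25 - 1792*√(√(1 - 5) - 1*4)) + 2160) = 1/((-5600 - 1792*√(√(-4) - 4)) + 2160) = 1/((-5600 - 1792*√(2*I - 4)) + 2160) = 1/((-5600 - 1792*√(-4 + 2*I)) + 2160) = 1/(-3440 - 1792*√(-4 + 2*I))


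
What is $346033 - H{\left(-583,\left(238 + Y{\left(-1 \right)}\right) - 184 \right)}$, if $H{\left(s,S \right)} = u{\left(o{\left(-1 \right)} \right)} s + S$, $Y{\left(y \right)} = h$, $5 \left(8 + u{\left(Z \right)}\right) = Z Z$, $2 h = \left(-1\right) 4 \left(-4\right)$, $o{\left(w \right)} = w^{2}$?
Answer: $\frac{1707118}{5} \approx 3.4142 \cdot 10^{5}$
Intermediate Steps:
$h = 8$ ($h = \frac{\left(-1\right) 4 \left(-4\right)}{2} = \frac{\left(-4\right) \left(-4\right)}{2} = \frac{1}{2} \cdot 16 = 8$)
$u{\left(Z \right)} = -8 + \frac{Z^{2}}{5}$ ($u{\left(Z \right)} = -8 + \frac{Z Z}{5} = -8 + \frac{Z^{2}}{5}$)
$Y{\left(y \right)} = 8$
$H{\left(s,S \right)} = S - \frac{39 s}{5}$ ($H{\left(s,S \right)} = \left(-8 + \frac{\left(\left(-1\right)^{2}\right)^{2}}{5}\right) s + S = \left(-8 + \frac{1^{2}}{5}\right) s + S = \left(-8 + \frac{1}{5} \cdot 1\right) s + S = \left(-8 + \frac{1}{5}\right) s + S = - \frac{39 s}{5} + S = S - \frac{39 s}{5}$)
$346033 - H{\left(-583,\left(238 + Y{\left(-1 \right)}\right) - 184 \right)} = 346033 - \left(\left(\left(238 + 8\right) - 184\right) - - \frac{22737}{5}\right) = 346033 - \left(\left(246 - 184\right) + \frac{22737}{5}\right) = 346033 - \left(62 + \frac{22737}{5}\right) = 346033 - \frac{23047}{5} = \frac{1707118}{5}$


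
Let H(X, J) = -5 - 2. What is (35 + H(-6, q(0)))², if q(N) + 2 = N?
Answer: 784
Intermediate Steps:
q(N) = -2 + N
H(X, J) = -7
(35 + H(-6, q(0)))² = (35 - 7)² = 28² = 784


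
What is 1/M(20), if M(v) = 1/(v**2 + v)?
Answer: 420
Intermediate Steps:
M(v) = 1/(v + v**2)
1/M(20) = 1/(1/(20*(1 + 20))) = 1/((1/20)/21) = 1/((1/20)*(1/21)) = 1/(1/420) = 420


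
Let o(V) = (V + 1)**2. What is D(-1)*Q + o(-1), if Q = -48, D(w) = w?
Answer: 48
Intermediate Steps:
o(V) = (1 + V)**2
D(-1)*Q + o(-1) = -1*(-48) + (1 - 1)**2 = 48 + 0**2 = 48 + 0 = 48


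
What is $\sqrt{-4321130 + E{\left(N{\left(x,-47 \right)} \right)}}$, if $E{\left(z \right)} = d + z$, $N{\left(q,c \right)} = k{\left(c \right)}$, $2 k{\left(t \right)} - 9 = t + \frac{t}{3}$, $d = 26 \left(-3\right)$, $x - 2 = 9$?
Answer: $\frac{i \sqrt{155564454}}{6} \approx 2078.8 i$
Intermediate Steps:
$x = 11$ ($x = 2 + 9 = 11$)
$d = -78$
$k{\left(t \right)} = \frac{9}{2} + \frac{2 t}{3}$ ($k{\left(t \right)} = \frac{9}{2} + \frac{t + \frac{t}{3}}{2} = \frac{9}{2} + \frac{\frac{4}{3} t}{2} = \frac{9}{2} + \frac{2 t}{3}$)
$N{\left(q,c \right)} = \frac{9}{2} + \frac{2 c}{3}$
$E{\left(z \right)} = -78 + z$
$\sqrt{-4321130 + E{\left(N{\left(x,-47 \right)} \right)}} = \sqrt{-4321130 + \left(-78 + \left(\frac{9}{2} + \frac{2}{3} \left(-47\right)\right)\right)} = \sqrt{-4321130 + \left(-78 + \left(\frac{9}{2} - \frac{94}{3}\right)\right)} = \sqrt{-4321130 - \frac{629}{6}} = \sqrt{- \frac{25927409}{6}} = \frac{i \sqrt{155564454}}{6}$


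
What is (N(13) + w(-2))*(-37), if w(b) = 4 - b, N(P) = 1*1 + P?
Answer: -740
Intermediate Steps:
N(P) = 1 + P
(N(13) + w(-2))*(-37) = ((1 + 13) + (4 - 1*(-2)))*(-37) = (14 + (4 + 2))*(-37) = (14 + 6)*(-37) = 20*(-37) = -740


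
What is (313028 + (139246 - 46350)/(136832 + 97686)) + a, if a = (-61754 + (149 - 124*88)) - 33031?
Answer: 24328943768/117259 ≈ 2.0748e+5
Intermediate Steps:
a = -105548 (a = (-61754 + (149 - 10912)) - 33031 = (-61754 - 10763) - 33031 = -72517 - 33031 = -105548)
(313028 + (139246 - 46350)/(136832 + 97686)) + a = (313028 + (139246 - 46350)/(136832 + 97686)) - 105548 = (313028 + 92896/234518) - 105548 = (313028 + 92896*(1/234518)) - 105548 = (313028 + 46448/117259) - 105548 = 36705396700/117259 - 105548 = 24328943768/117259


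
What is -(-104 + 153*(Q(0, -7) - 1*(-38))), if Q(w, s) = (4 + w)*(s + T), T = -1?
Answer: -814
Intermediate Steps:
Q(w, s) = (-1 + s)*(4 + w) (Q(w, s) = (4 + w)*(s - 1) = (4 + w)*(-1 + s) = (-1 + s)*(4 + w))
-(-104 + 153*(Q(0, -7) - 1*(-38))) = -(-104 + 153*((-4 - 1*0 + 4*(-7) - 7*0) - 1*(-38))) = -(-104 + 153*((-4 + 0 - 28 + 0) + 38)) = -(-104 + 153*(-32 + 38)) = -(-104 + 153*6) = -(-104 + 918) = -1*814 = -814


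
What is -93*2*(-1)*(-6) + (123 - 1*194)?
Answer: -1187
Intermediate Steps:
-93*2*(-1)*(-6) + (123 - 1*194) = -(-186)*(-6) + (123 - 194) = -93*12 - 71 = -1116 - 71 = -1187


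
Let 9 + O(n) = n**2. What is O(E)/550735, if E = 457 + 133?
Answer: 348091/550735 ≈ 0.63205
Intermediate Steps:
E = 590
O(n) = -9 + n**2
O(E)/550735 = (-9 + 590**2)/550735 = (-9 + 348100)*(1/550735) = 348091*(1/550735) = 348091/550735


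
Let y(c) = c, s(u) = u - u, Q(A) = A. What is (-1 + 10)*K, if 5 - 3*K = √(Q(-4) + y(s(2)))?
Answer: 15 - 6*I ≈ 15.0 - 6.0*I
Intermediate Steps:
s(u) = 0
K = 5/3 - 2*I/3 (K = 5/3 - √(-4 + 0)/3 = 5/3 - 2*I/3 ≈ 1.6667 - 0.66667*I)
(-1 + 10)*K = (-1 + 10)*(5/3 - 2*I/3) = 9*(5/3 - 2*I/3) = 15 - 6*I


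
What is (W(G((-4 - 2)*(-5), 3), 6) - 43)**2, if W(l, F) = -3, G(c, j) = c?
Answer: 2116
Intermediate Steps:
(W(G((-4 - 2)*(-5), 3), 6) - 43)**2 = (-3 - 43)**2 = (-46)**2 = 2116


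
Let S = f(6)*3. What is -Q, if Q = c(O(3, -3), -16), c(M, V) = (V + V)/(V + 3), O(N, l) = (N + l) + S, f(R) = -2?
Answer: -32/13 ≈ -2.4615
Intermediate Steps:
S = -6 (S = -2*3 = -6)
O(N, l) = -6 + N + l (O(N, l) = (N + l) - 6 = -6 + N + l)
c(M, V) = 2*V/(3 + V) (c(M, V) = (2*V)/(3 + V) = 2*V/(3 + V))
Q = 32/13 (Q = 2*(-16)/(3 - 16) = 2*(-16)/(-13) = 2*(-16)*(-1/13) = 32/13 ≈ 2.4615)
-Q = -1*32/13 = -32/13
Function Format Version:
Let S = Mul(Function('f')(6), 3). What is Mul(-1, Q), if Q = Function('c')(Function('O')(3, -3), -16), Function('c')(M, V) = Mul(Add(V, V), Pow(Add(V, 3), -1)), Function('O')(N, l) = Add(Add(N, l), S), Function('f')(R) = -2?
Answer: Rational(-32, 13) ≈ -2.4615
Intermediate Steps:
S = -6 (S = Mul(-2, 3) = -6)
Function('O')(N, l) = Add(-6, N, l) (Function('O')(N, l) = Add(Add(N, l), -6) = Add(-6, N, l))
Function('c')(M, V) = Mul(2, V, Pow(Add(3, V), -1)) (Function('c')(M, V) = Mul(Mul(2, V), Pow(Add(3, V), -1)) = Mul(2, V, Pow(Add(3, V), -1)))
Q = Rational(32, 13) (Q = Mul(2, -16, Pow(Add(3, -16), -1)) = Mul(2, -16, Pow(-13, -1)) = Mul(2, -16, Rational(-1, 13)) = Rational(32, 13) ≈ 2.4615)
Mul(-1, Q) = Mul(-1, Rational(32, 13)) = Rational(-32, 13)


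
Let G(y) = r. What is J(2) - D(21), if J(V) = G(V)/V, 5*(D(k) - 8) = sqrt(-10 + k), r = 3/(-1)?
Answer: -19/2 - sqrt(11)/5 ≈ -10.163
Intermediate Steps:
r = -3 (r = 3*(-1) = -3)
G(y) = -3
D(k) = 8 + sqrt(-10 + k)/5
J(V) = -3/V
J(2) - D(21) = -3/2 - (8 + sqrt(-10 + 21)/5) = -3*1/2 - (8 + sqrt(11)/5) = -3/2 + (-8 - sqrt(11)/5) = -19/2 - sqrt(11)/5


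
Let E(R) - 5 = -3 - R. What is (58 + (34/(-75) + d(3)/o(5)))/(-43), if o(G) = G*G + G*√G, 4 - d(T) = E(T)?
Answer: -17339/12900 + √5/860 ≈ -1.3415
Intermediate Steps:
E(R) = 2 - R (E(R) = 5 + (-3 - R) = 2 - R)
d(T) = 2 + T (d(T) = 4 - (2 - T) = 4 + (-2 + T) = 2 + T)
o(G) = G² + G^(3/2)
(58 + (34/(-75) + d(3)/o(5)))/(-43) = (58 + (34/(-75) + (2 + 3)/(5² + 5^(3/2))))/(-43) = -(58 + (34*(-1/75) + 5/(25 + 5*√5)))/43 = -(58 + (-34/75 + 5/(25 + 5*√5)))/43 = -(4316/75 + 5/(25 + 5*√5))/43 = -4316/3225 - 5/(43*(25 + 5*√5))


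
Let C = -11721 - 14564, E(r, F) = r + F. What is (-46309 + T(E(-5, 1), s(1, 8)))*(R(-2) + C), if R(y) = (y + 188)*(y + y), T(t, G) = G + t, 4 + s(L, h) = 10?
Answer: 1251631903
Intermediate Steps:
s(L, h) = 6 (s(L, h) = -4 + 10 = 6)
E(r, F) = F + r
R(y) = 2*y*(188 + y) (R(y) = (188 + y)*(2*y) = 2*y*(188 + y))
C = -26285
(-46309 + T(E(-5, 1), s(1, 8)))*(R(-2) + C) = (-46309 + (6 + (1 - 5)))*(2*(-2)*(188 - 2) - 26285) = (-46309 + (6 - 4))*(2*(-2)*186 - 26285) = (-46309 + 2)*(-744 - 26285) = -46307*(-27029) = 1251631903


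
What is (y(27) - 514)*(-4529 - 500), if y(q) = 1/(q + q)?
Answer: 139579895/54 ≈ 2.5848e+6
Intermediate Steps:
y(q) = 1/(2*q)
(y(27) - 514)*(-4529 - 500) = ((½)/27 - 514)*(-4529 - 500) = ((½)*(1/27) - 514)*(-5029) = (1/54 - 514)*(-5029) = -27755/54*(-5029) = 139579895/54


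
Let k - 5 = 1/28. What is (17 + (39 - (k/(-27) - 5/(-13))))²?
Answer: 33418399249/10732176 ≈ 3113.9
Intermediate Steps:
k = 141/28 (k = 5 + 1/28 = 141/28 ≈ 5.0357)
(17 + (39 - (k/(-27) - 5/(-13))))² = (17 + (39 - ((141/28)/(-27) - 5/(-13))))² = (17 + (39 - ((141/28)*(-1/27) - 5*(-1/13))))² = (17 + (39 - (-47/252 + 5/13)))² = (17 + (39 - 1*649/3276))² = (17 + (39 - 649/3276))² = (17 + 127115/3276)² = (182807/3276)² = 33418399249/10732176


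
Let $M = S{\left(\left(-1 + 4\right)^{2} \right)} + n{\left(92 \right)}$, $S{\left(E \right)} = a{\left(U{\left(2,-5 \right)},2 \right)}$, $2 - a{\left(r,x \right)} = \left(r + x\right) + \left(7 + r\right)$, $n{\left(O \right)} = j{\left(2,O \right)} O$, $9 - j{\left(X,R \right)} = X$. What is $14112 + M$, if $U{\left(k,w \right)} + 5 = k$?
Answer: $14755$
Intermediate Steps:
$j{\left(X,R \right)} = 9 - X$
$U{\left(k,w \right)} = -5 + k$
$n{\left(O \right)} = 7 O$ ($n{\left(O \right)} = \left(9 - 2\right) O = 7 O$)
$a{\left(r,x \right)} = -5 - x - 2 r$ ($a{\left(r,x \right)} = 2 - \left(\left(r + x\right) + \left(7 + r\right)\right) = 2 - \left(7 + x + 2 r\right) = -5 - x - 2 r$)
$S{\left(E \right)} = -1$ ($S{\left(E \right)} = -5 - 2 - 2 \left(-5 + 2\right) = -5 - 2 - -6 = -5 - 2 + 6 = -1$)
$M = 643$ ($M = -1 + 7 \cdot 92 = -1 + 644 = 643$)
$14112 + M = 14112 + 643 = 14755$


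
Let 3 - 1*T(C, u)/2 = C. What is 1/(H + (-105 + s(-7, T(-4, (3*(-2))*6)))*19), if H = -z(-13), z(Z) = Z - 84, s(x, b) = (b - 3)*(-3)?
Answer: -1/2525 ≈ -0.00039604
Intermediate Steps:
T(C, u) = 6 - 2*C
s(x, b) = 9 - 3*b (s(x, b) = (-3 + b)*(-3) = 9 - 3*b)
z(Z) = -84 + Z
H = 97 (H = -(-84 - 13) = -1*(-97) = 97)
1/(H + (-105 + s(-7, T(-4, (3*(-2))*6)))*19) = 1/(97 + (-105 + (9 - 3*(6 - 2*(-4))))*19) = 1/(97 + (-105 + (9 - 3*(6 + 8)))*19) = 1/(97 + (-105 + (9 - 3*14))*19) = 1/(97 + (-105 + (9 - 42))*19) = 1/(97 + (-105 - 33)*19) = 1/(97 - 138*19) = 1/(97 - 2622) = 1/(-2525) = -1/2525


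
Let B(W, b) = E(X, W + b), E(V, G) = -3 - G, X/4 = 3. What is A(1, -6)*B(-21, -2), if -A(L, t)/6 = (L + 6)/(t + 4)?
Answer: 420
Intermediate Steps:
X = 12 (X = 4*3 = 12)
B(W, b) = -3 - W - b (B(W, b) = -3 - (W + b) = -3 + (-W - b) = -3 - W - b)
A(L, t) = -6*(6 + L)/(4 + t) (A(L, t) = -6*(L + 6)/(t + 4) = -6*(6 + L)/(4 + t))
A(1, -6)*B(-21, -2) = (6*(-6 - 1*1)/(4 - 6))*(-3 - 1*(-21) - 1*(-2)) = (6*(-6 - 1)/(-2))*(-3 + 21 + 2) = (6*(-½)*(-7))*20 = 21*20 = 420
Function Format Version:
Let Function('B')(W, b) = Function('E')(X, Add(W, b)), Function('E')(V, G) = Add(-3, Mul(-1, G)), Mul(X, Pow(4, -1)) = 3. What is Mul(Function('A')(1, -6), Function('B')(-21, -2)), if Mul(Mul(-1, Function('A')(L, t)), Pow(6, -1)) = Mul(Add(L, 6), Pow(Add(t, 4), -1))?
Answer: 420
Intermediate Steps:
X = 12 (X = Mul(4, 3) = 12)
Function('B')(W, b) = Add(-3, Mul(-1, W), Mul(-1, b)) (Function('B')(W, b) = Add(-3, Mul(-1, Add(W, b))) = Add(-3, Add(Mul(-1, W), Mul(-1, b))) = Add(-3, Mul(-1, W), Mul(-1, b)))
Function('A')(L, t) = Mul(-6, Pow(Add(4, t), -1), Add(6, L)) (Function('A')(L, t) = Mul(-6, Mul(Add(L, 6), Pow(Add(t, 4), -1))) = Mul(-6, Mul(Add(6, L), Pow(Add(4, t), -1))) = Mul(-6, Mul(Pow(Add(4, t), -1), Add(6, L))) = Mul(-6, Pow(Add(4, t), -1), Add(6, L)))
Mul(Function('A')(1, -6), Function('B')(-21, -2)) = Mul(Mul(6, Pow(Add(4, -6), -1), Add(-6, Mul(-1, 1))), Add(-3, Mul(-1, -21), Mul(-1, -2))) = Mul(Mul(6, Pow(-2, -1), Add(-6, -1)), Add(-3, 21, 2)) = Mul(Mul(6, Rational(-1, 2), -7), 20) = Mul(21, 20) = 420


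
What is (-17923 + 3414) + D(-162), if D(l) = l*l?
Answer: 11735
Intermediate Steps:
D(l) = l²
(-17923 + 3414) + D(-162) = (-17923 + 3414) + (-162)² = -14509 + 26244 = 11735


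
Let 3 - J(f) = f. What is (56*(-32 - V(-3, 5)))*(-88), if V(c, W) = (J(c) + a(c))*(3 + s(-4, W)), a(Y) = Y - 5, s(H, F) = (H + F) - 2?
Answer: 137984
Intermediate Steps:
s(H, F) = -2 + F + H (s(H, F) = (F + H) - 2 = -2 + F + H)
a(Y) = -5 + Y
J(f) = 3 - f
V(c, W) = 6 - 2*W (V(c, W) = ((3 - c) + (-5 + c))*(3 + (-2 + W - 4)) = -2*(3 + (-6 + W)) = -2*(-3 + W) = 6 - 2*W)
(56*(-32 - V(-3, 5)))*(-88) = (56*(-32 - (6 - 2*5)))*(-88) = (56*(-32 - (6 - 10)))*(-88) = (56*(-32 - 1*(-4)))*(-88) = (56*(-32 + 4))*(-88) = (56*(-28))*(-88) = -1568*(-88) = 137984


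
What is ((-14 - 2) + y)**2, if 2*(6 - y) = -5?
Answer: 225/4 ≈ 56.250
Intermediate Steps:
y = 17/2 (y = 6 - 1/2*(-5) = 6 + 5/2 = 17/2 ≈ 8.5000)
((-14 - 2) + y)**2 = ((-14 - 2) + 17/2)**2 = (-16 + 17/2)**2 = (-15/2)**2 = 225/4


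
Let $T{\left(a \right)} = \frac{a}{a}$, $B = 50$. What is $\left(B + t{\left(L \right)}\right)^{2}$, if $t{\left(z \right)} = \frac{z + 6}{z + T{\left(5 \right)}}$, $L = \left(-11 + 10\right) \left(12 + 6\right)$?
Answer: $\frac{743044}{289} \approx 2571.1$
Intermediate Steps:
$T{\left(a \right)} = 1$
$L = -18$ ($L = \left(-1\right) 18 = -18$)
$t{\left(z \right)} = \frac{6 + z}{1 + z}$ ($t{\left(z \right)} = \frac{z + 6}{z + 1} = \frac{6 + z}{1 + z}$)
$\left(B + t{\left(L \right)}\right)^{2} = \left(50 + \frac{6 - 18}{1 - 18}\right)^{2} = \left(50 + \frac{1}{-17} \left(-12\right)\right)^{2} = \left(50 - - \frac{12}{17}\right)^{2} = \left(50 + \frac{12}{17}\right)^{2} = \left(\frac{862}{17}\right)^{2} = \frac{743044}{289}$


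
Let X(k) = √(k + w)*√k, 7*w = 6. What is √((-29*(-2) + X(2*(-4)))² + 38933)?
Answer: √(2075353 - 16240*√7)/7 ≈ 203.66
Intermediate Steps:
w = 6/7 (w = (⅐)*6 = 6/7 ≈ 0.85714)
X(k) = √k*√(6/7 + k) (X(k) = √(k + 6/7)*√k = √(6/7 + k)*√k = √k*√(6/7 + k))
√((-29*(-2) + X(2*(-4)))² + 38933) = √((-29*(-2) + √7*√(2*(-4))*√(6 + 7*(2*(-4)))/7)² + 38933) = √((58 + √7*√(-8)*√(6 + 7*(-8))/7)² + 38933) = √((58 + √7*(2*I*√2)*√(6 - 56)/7)² + 38933) = √((58 + √7*(2*I*√2)*√(-50)/7)² + 38933) = √((58 + √7*(2*I*√2)*(5*I*√2)/7)² + 38933) = √((58 - 20*√7/7)² + 38933) = √(38933 + (58 - 20*√7/7)²)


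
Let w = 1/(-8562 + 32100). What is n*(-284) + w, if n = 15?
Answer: -100271879/23538 ≈ -4260.0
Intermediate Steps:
w = 1/23538 ≈ 4.2484e-5
n*(-284) + w = 15*(-284) + 1/23538 = -4260 + 1/23538 = -100271879/23538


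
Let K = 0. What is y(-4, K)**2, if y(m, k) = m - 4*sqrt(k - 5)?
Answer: -64 + 32*I*sqrt(5) ≈ -64.0 + 71.554*I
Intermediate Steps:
y(m, k) = m - 4*sqrt(-5 + k)
y(-4, K)**2 = (-4 - 4*sqrt(-5 + 0))**2 = (-4 - 4*I*sqrt(5))**2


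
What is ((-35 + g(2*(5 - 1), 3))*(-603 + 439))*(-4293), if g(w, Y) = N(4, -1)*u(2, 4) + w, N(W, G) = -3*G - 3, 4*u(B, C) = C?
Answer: -19009404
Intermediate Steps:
u(B, C) = C/4
N(W, G) = -3 - 3*G
g(w, Y) = w (g(w, Y) = (-3 - 3*(-1))*((¼)*4) + w = (-3 + 3)*1 + w = 0*1 + w = 0 + w = w)
((-35 + g(2*(5 - 1), 3))*(-603 + 439))*(-4293) = ((-35 + 2*(5 - 1))*(-603 + 439))*(-4293) = ((-35 + 2*4)*(-164))*(-4293) = ((-35 + 8)*(-164))*(-4293) = -27*(-164)*(-4293) = 4428*(-4293) = -19009404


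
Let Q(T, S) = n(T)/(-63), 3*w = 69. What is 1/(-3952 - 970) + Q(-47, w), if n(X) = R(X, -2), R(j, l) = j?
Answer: 231271/310086 ≈ 0.74583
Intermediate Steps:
n(X) = X
w = 23 (w = (⅓)*69 = 23)
Q(T, S) = -T/63 (Q(T, S) = T/(-63) = T*(-1/63) = -T/63)
1/(-3952 - 970) + Q(-47, w) = 1/(-3952 - 970) - 1/63*(-47) = 1/(-4922) + 47/63 = -1/4922 + 47/63 = 231271/310086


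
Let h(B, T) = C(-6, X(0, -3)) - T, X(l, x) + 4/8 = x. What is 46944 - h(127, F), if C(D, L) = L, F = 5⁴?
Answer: 95145/2 ≈ 47573.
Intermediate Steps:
F = 625
X(l, x) = -½ + x
h(B, T) = -7/2 - T (h(B, T) = (-½ - 3) - T = -7/2 - T)
46944 - h(127, F) = 46944 - (-7/2 - 1*625) = 46944 - (-7/2 - 625) = 46944 - 1*(-1257/2) = 46944 + 1257/2 = 95145/2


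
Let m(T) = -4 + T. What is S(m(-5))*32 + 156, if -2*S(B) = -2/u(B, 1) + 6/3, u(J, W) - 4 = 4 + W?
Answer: 1148/9 ≈ 127.56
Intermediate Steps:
u(J, W) = 8 + W (u(J, W) = 4 + (4 + W) = 8 + W)
S(B) = -8/9 (S(B) = -(-2/(8 + 1) + 6/3)/2 = -(-2/9 + 6*(⅓))/2 = -(-2*⅑ + 2)/2 = -(-2/9 + 2)/2 = -½*16/9 = -8/9)
S(m(-5))*32 + 156 = -8/9*32 + 156 = -256/9 + 156 = 1148/9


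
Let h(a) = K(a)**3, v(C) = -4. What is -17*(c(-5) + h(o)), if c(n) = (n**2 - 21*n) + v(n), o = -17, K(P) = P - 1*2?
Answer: 114461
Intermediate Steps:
K(P) = -2 + P (K(P) = P - 2 = -2 + P)
c(n) = -4 + n**2 - 21*n (c(n) = (n**2 - 21*n) - 4 = -4 + n**2 - 21*n)
h(a) = (-2 + a)**3
-17*(c(-5) + h(o)) = -17*((-4 + (-5)**2 - 21*(-5)) + (-2 - 17)**3) = -17*((-4 + 25 + 105) + (-19)**3) = -17*(126 - 6859) = -17*(-6733) = 114461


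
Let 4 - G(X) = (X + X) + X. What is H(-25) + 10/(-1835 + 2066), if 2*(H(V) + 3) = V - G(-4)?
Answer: -10837/462 ≈ -23.457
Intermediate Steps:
G(X) = 4 - 3*X (G(X) = 4 - ((X + X) + X) = 4 - (2*X + X) = 4 - 3*X)
H(V) = -11 + V/2 (H(V) = -3 + (V - (4 - 3*(-4)))/2 = -3 + (V - (4 + 12))/2 = -3 + (V - 1*16)/2 = -3 + (V - 16)/2 = -3 + (-16 + V)/2 = -3 + (-8 + V/2) = -11 + V/2)
H(-25) + 10/(-1835 + 2066) = (-11 + (½)*(-25)) + 10/(-1835 + 2066) = (-11 - 25/2) + 10/231 = -47/2 + (1/231)*10 = -47/2 + 10/231 = -10837/462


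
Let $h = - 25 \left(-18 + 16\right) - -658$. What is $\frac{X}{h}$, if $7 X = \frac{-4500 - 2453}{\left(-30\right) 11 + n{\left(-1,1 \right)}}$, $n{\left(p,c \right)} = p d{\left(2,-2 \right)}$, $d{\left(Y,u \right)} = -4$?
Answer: $\frac{6953}{1615656} \approx 0.0043035$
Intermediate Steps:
$n{\left(p,c \right)} = - 4 p$ ($n{\left(p,c \right)} = p \left(-4\right) = - 4 p$)
$X = \frac{6953}{2282}$ ($X = \frac{\left(-4500 - 2453\right) \frac{1}{\left(-30\right) 11 - -4}}{7} = \frac{\left(-4500 - 2453\right) \frac{1}{-330 + 4}}{7} = \frac{\left(-6953\right) \frac{1}{-326}}{7} = \frac{\left(-6953\right) \left(- \frac{1}{326}\right)}{7} = \frac{1}{7} \cdot \frac{6953}{326} = \frac{6953}{2282} \approx 3.0469$)
$h = 708$ ($h = \left(-25\right) \left(-2\right) + 658 = 50 + 658 = 708$)
$\frac{X}{h} = \frac{6953}{2282 \cdot 708} = \frac{6953}{2282} \cdot \frac{1}{708} = \frac{6953}{1615656}$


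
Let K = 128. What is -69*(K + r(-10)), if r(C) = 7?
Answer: -9315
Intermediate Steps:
-69*(K + r(-10)) = -69*(128 + 7) = -69*135 = -9315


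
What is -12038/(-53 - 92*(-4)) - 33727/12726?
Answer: -371473/9090 ≈ -40.866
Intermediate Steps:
-12038/(-53 - 92*(-4)) - 33727/12726 = -12038/(-53 + 368) - 33727*1/12726 = -12038/315 - 33727/12726 = -371473/9090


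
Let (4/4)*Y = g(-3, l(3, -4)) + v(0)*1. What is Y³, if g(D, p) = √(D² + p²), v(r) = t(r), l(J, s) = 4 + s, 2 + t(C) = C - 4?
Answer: -27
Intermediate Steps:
t(C) = -6 + C (t(C) = -2 + (C - 4) = -2 + (-4 + C) = -6 + C)
v(r) = -6 + r
Y = -3 (Y = √((-3)² + (4 - 4)²) + (-6 + 0)*1 = √(9 + 0²) - 6*1 = √(9 + 0) - 6 = √9 - 6 = 3 - 6 = -3)
Y³ = (-3)³ = -27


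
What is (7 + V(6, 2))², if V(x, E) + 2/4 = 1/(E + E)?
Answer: 729/16 ≈ 45.563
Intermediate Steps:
V(x, E) = -½ + 1/(2*E) (V(x, E) = -½ + 1/(E + E) = -½ + 1/(2*E))
(7 + V(6, 2))² = (7 + (½)*(1 - 1*2)/2)² = (7 + (½)*(½)*(1 - 2))² = (7 + (½)*(½)*(-1))² = (7 - ¼)² = (27/4)² = 729/16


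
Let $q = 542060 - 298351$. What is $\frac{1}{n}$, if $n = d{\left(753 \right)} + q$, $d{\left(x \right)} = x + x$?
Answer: $\frac{1}{245215} \approx 4.0781 \cdot 10^{-6}$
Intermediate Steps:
$q = 243709$ ($q = 542060 - 298351 = 243709$)
$d{\left(x \right)} = 2 x$
$n = 245215$ ($n = 2 \cdot 753 + 243709 = 1506 + 243709 = 245215$)
$\frac{1}{n} = \frac{1}{245215}$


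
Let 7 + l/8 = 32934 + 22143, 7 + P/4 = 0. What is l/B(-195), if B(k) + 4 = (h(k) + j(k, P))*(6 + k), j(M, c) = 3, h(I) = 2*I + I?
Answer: 220280/54997 ≈ 4.0053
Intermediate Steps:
P = -28 (P = -28 + 4*0 = -28 + 0 = -28)
h(I) = 3*I
B(k) = -4 + (3 + 3*k)*(6 + k) (B(k) = -4 + (3*k + 3)*(6 + k) = -4 + (3 + 3*k)*(6 + k))
l = 440560 (l = -56 + 8*(32934 + 22143) = -56 + 8*55077 = -56 + 440616 = 440560)
l/B(-195) = 440560/(14 + 3*(-195)**2 + 21*(-195)) = 440560/(14 + 3*38025 - 4095) = 440560/(14 + 114075 - 4095) = 440560/109994 = 440560*(1/109994) = 220280/54997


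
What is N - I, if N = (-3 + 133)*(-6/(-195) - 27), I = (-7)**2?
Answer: -3555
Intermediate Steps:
I = 49
N = -3506 (N = 130*(-6*(-1/195) - 27) = 130*(2/65 - 27) = 130*(-1753/65) = -3506)
N - I = -3506 - 1*49 = -3506 - 49 = -3555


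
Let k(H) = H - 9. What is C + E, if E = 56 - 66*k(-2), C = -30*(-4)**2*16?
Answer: -6898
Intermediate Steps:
k(H) = -9 + H
C = -7680 (C = -30*16*16 = -480*16 = -7680)
E = 782 (E = 56 - 66*(-9 - 2) = 56 - 66*(-11) = 56 + 726 = 782)
C + E = -7680 + 782 = -6898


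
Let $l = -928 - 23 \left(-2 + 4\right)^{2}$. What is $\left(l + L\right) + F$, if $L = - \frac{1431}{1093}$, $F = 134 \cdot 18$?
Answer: $\frac{1520025}{1093} \approx 1390.7$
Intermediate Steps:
$F = 2412$
$L = - \frac{1431}{1093}$ ($L = \left(-1431\right) \frac{1}{1093} = - \frac{1431}{1093} \approx -1.3092$)
$l = -1020$ ($l = -928 - 23 \cdot 2^{2} = -928 - 23 \cdot 4 = -928 - 92 = -1020$)
$\left(l + L\right) + F = \left(-1020 - \frac{1431}{1093}\right) + 2412 = - \frac{1116291}{1093} + 2412 = \frac{1520025}{1093}$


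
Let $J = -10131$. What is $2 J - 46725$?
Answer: $-66987$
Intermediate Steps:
$2 J - 46725 = 2 \left(-10131\right) - 46725 = -20262 - 46725 = -66987$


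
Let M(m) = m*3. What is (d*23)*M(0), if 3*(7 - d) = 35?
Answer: 0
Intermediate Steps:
d = -14/3 (d = 7 - ⅓*35 = 7 - 35/3 = -14/3 ≈ -4.6667)
M(m) = 3*m
(d*23)*M(0) = (-14/3*23)*(3*0) = -322/3*0 = 0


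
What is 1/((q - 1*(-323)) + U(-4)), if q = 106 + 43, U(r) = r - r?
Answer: 1/472 ≈ 0.0021186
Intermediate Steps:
U(r) = 0
q = 149
1/((q - 1*(-323)) + U(-4)) = 1/((149 - 1*(-323)) + 0) = 1/((149 + 323) + 0) = 1/(472 + 0) = 1/472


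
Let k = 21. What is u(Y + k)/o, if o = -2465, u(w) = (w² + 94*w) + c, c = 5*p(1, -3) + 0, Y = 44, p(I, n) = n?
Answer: -2064/493 ≈ -4.1866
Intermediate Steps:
c = -15 (c = 5*(-3) + 0 = -15 + 0 = -15)
u(w) = -15 + w² + 94*w (u(w) = (w² + 94*w) - 15 = -15 + w² + 94*w)
u(Y + k)/o = (-15 + (44 + 21)² + 94*(44 + 21))/(-2465) = (-15 + 65² + 94*65)*(-1/2465) = (-15 + 4225 + 6110)*(-1/2465) = 10320*(-1/2465) = -2064/493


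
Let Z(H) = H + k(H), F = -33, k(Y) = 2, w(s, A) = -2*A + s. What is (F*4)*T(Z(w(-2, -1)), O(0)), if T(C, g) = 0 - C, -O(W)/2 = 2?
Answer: 264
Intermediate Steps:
w(s, A) = s - 2*A
O(W) = -4 (O(W) = -2*2 = -4)
Z(H) = 2 + H (Z(H) = H + 2 = 2 + H)
T(C, g) = -C
(F*4)*T(Z(w(-2, -1)), O(0)) = (-33*4)*(-(2 + (-2 - 2*(-1)))) = -(-132)*(2 + (-2 + 2)) = -(-132)*(2 + 0) = -(-132)*2 = -132*(-2) = 264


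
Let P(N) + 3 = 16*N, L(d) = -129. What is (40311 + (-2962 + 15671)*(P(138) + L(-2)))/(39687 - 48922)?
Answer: -5284839/1847 ≈ -2861.3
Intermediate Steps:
P(N) = -3 + 16*N
(40311 + (-2962 + 15671)*(P(138) + L(-2)))/(39687 - 48922) = (40311 + (-2962 + 15671)*((-3 + 16*138) - 129))/(39687 - 48922) = (40311 + 12709*((-3 + 2208) - 129))/(-9235) = (40311 + 12709*(2205 - 129))*(-1/9235) = (40311 + 12709*2076)*(-1/9235) = (40311 + 26383884)*(-1/9235) = 26424195*(-1/9235) = -5284839/1847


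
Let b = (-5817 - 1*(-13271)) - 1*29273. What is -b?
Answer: 21819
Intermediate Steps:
b = -21819 (b = (-5817 + 13271) - 29273 = 7454 - 29273 = -21819)
-b = -1*(-21819) = 21819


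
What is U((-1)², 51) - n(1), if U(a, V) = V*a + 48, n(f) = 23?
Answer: 76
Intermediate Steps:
U(a, V) = 48 + V*a
U((-1)², 51) - n(1) = (48 + 51*(-1)²) - 1*23 = (48 + 51*1) - 23 = (48 + 51) - 23 = 99 - 23 = 76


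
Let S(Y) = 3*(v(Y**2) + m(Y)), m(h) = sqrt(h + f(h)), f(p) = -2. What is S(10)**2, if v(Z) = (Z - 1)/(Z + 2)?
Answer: 93033/1156 + 594*sqrt(2)/17 ≈ 129.89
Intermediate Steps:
m(h) = sqrt(-2 + h) (m(h) = sqrt(h - 2) = sqrt(-2 + h))
v(Z) = (-1 + Z)/(2 + Z)
S(Y) = 3*sqrt(-2 + Y) + 3*(-1 + Y**2)/(2 + Y**2) (S(Y) = 3*((-1 + Y**2)/(2 + Y**2) + sqrt(-2 + Y)) = 3*(sqrt(-2 + Y) + (-1 + Y**2)/(2 + Y**2)) = 3*sqrt(-2 + Y) + 3*(-1 + Y**2)/(2 + Y**2))
S(10)**2 = (3*(-1 + 10**2 + sqrt(-2 + 10)*(2 + 10**2))/(2 + 10**2))**2 = (3*(-1 + 100 + sqrt(8)*(2 + 100))/(2 + 100))**2 = (3*(-1 + 100 + (2*sqrt(2))*102)/102)**2 = (3*(1/102)*(-1 + 100 + 204*sqrt(2)))**2 = (3*(1/102)*(99 + 204*sqrt(2)))**2 = (99/34 + 6*sqrt(2))**2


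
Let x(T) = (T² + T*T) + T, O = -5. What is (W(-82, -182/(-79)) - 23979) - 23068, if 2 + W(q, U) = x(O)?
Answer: -47004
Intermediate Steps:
x(T) = T + 2*T² (x(T) = (T² + T²) + T = 2*T² + T = T + 2*T²)
W(q, U) = 43 (W(q, U) = -2 - 5*(1 + 2*(-5)) = -2 - 5*(1 - 10) = -2 - 5*(-9) = -2 + 45 = 43)
(W(-82, -182/(-79)) - 23979) - 23068 = (43 - 23979) - 23068 = -23936 - 23068 = -47004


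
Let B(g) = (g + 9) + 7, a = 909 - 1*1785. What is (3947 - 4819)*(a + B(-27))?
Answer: 773464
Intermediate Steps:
a = -876 (a = 909 - 1785 = -876)
B(g) = 16 + g (B(g) = (9 + g) + 7 = 16 + g)
(3947 - 4819)*(a + B(-27)) = (3947 - 4819)*(-876 + (16 - 27)) = -872*(-876 - 11) = -872*(-887) = 773464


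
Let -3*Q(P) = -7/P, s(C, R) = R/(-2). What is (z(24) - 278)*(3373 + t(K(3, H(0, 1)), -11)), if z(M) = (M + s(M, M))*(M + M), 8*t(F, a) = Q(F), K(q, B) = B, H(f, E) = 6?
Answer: 72372131/72 ≈ 1.0052e+6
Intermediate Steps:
s(C, R) = -R/2 (s(C, R) = R*(-1/2) = -R/2)
Q(P) = 7/(3*P) (Q(P) = -(-7)/(3*P) = 7/(3*P))
t(F, a) = 7/(24*F) (t(F, a) = (7/(3*F))/8 = 7/(24*F))
z(M) = M**2 (z(M) = (M - M/2)*(M + M) = (M/2)*(2*M) = M**2)
(z(24) - 278)*(3373 + t(K(3, H(0, 1)), -11)) = (24**2 - 278)*(3373 + (7/24)/6) = (576 - 278)*(3373 + (7/24)*(1/6)) = 298*(3373 + 7/144) = 298*(485719/144) = 72372131/72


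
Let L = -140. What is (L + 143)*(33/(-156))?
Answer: -33/52 ≈ -0.63461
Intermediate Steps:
(L + 143)*(33/(-156)) = (-140 + 143)*(33/(-156)) = 3*(33*(-1/156)) = 3*(-11/52) = -33/52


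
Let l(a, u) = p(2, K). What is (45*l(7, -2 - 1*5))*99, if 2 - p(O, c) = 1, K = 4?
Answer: 4455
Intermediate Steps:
p(O, c) = 1 (p(O, c) = 2 - 1*1 = 2 - 1 = 1)
l(a, u) = 1
(45*l(7, -2 - 1*5))*99 = (45*1)*99 = 45*99 = 4455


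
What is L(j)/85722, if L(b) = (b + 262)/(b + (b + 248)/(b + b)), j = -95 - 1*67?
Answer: -2700/375562369 ≈ -7.1892e-6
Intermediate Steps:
j = -162 (j = -95 - 67 = -162)
L(b) = (262 + b)/(b + (248 + b)/(2*b)) (L(b) = (262 + b)/(b + (248 + b)/((2*b))) = (262 + b)/(b + (248 + b)*(1/(2*b))) = (262 + b)/(b + (248 + b)/(2*b)))
L(j)/85722 = (2*(-162)*(262 - 162)/(248 - 162 + 2*(-162)²))/85722 = (2*(-162)*100/(248 - 162 + 2*26244))*(1/85722) = (2*(-162)*100/(248 - 162 + 52488))*(1/85722) = (2*(-162)*100/52574)*(1/85722) = (2*(-162)*(1/52574)*100)*(1/85722) = -16200/26287*1/85722 = -2700/375562369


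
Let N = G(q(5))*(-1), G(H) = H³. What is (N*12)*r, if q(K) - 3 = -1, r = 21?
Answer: -2016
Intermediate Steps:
q(K) = 2 (q(K) = 3 - 1 = 2)
N = -8 (N = 2³*(-1) = 8*(-1) = -8)
(N*12)*r = -8*12*21 = -96*21 = -2016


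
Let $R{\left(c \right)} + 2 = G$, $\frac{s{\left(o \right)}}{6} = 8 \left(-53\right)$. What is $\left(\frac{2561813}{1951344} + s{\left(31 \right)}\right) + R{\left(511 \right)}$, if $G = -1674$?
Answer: $- \frac{8232109867}{1951344} \approx -4218.7$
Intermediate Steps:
$s{\left(o \right)} = -2544$ ($s{\left(o \right)} = 6 \cdot 8 \left(-53\right) = 6 \left(-424\right) = -2544$)
$R{\left(c \right)} = -1676$ ($R{\left(c \right)} = -2 - 1674 = -1676$)
$\left(\frac{2561813}{1951344} + s{\left(31 \right)}\right) + R{\left(511 \right)} = \left(\frac{2561813}{1951344} - 2544\right) - 1676 = - \frac{4961657323}{1951344} - 1676 = - \frac{8232109867}{1951344}$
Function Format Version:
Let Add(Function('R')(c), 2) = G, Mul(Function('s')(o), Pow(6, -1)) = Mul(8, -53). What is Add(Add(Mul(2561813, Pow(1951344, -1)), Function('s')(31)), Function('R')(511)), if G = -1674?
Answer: Rational(-8232109867, 1951344) ≈ -4218.7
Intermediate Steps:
Function('s')(o) = -2544 (Function('s')(o) = Mul(6, Mul(8, -53)) = Mul(6, -424) = -2544)
Function('R')(c) = -1676 (Function('R')(c) = Add(-2, -1674) = -1676)
Add(Add(Mul(2561813, Pow(1951344, -1)), Function('s')(31)), Function('R')(511)) = Add(Add(Mul(2561813, Pow(1951344, -1)), -2544), -1676) = Add(Add(Mul(2561813, Rational(1, 1951344)), -2544), -1676) = Add(Add(Rational(2561813, 1951344), -2544), -1676) = Add(Rational(-4961657323, 1951344), -1676) = Rational(-8232109867, 1951344)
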